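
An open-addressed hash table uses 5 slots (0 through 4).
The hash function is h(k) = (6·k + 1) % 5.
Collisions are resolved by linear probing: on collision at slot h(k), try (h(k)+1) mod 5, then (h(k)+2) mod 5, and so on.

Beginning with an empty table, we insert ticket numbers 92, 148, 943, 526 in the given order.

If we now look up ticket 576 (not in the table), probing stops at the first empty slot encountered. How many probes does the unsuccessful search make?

5

92 hashes to 3; slot 3 is free → place at 3.
148 hashes to 4; slot 4 is free → place at 4.
943 hashes to 4; 4 taken → place at 0.
526 hashes to 2; slot 2 is free → place at 2.
Table: [943, _, 526, 92, 148]
Lookup 576: h=2, probe 2,3,4,0,1 → slot 1 empty, not found.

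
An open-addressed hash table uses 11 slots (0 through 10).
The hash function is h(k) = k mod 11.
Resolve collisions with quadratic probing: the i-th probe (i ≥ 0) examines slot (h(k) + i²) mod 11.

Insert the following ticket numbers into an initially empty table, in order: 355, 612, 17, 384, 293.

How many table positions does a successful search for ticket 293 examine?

2

355 hashes to 3; slot 3 is free -> place at 3.
612 hashes to 7; slot 7 is free -> place at 7.
17 hashes to 6; slot 6 is free -> place at 6.
384 hashes to 10; slot 10 is free -> place at 10.
293 hashes to 7; 7 taken -> place at 8.
Table: [-, -, -, 355, -, -, 17, 612, 293, -, 384]
Lookup 293: h=7, probe 7,8 → found at 8.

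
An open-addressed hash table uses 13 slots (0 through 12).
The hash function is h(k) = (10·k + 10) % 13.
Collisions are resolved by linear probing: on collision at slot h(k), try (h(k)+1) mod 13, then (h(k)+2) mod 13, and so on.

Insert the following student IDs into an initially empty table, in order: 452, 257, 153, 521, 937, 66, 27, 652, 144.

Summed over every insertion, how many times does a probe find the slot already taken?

452 hashes to 6; slot 6 is free => place at 6.
257 hashes to 6; 6 taken => place at 7.
153 hashes to 6; 6,7 taken => place at 8.
521 hashes to 7; 7,8 taken => place at 9.
937 hashes to 7; 7,8,9 taken => place at 10.
66 hashes to 7; 7,8,9,10 taken => place at 11.
27 hashes to 7; 7,8,9,10,11 taken => place at 12.
652 hashes to 4; slot 4 is free => place at 4.
144 hashes to 7; 7,8,9,10,11,12 taken => place at 0.
Table: [144, ∅, ∅, ∅, 652, ∅, 452, 257, 153, 521, 937, 66, 27]

23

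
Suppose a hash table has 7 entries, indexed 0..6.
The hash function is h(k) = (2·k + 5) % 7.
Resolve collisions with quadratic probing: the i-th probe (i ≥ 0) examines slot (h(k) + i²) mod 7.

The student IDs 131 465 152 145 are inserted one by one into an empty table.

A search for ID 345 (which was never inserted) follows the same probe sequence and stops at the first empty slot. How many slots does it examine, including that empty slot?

131: h=1 → slot 1
465: h=4 → slot 4
152: h=1, probe 1,2 → slot 2
145: h=1, probe 1,2,5 → slot 5
Table: [_, 131, 152, _, 465, 145, _]
Lookup 345: h=2, probe 2,3 → slot 3 empty, not found.

2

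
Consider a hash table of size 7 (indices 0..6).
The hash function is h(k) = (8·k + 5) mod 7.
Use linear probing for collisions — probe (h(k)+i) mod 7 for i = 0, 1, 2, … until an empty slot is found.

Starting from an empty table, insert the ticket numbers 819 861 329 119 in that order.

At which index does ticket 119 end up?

1

819 hashes to 5; slot 5 is free => place at 5.
861 hashes to 5; 5 taken => place at 6.
329 hashes to 5; 5,6 taken => place at 0.
119 hashes to 5; 5,6,0 taken => place at 1.
Table: [329, 119, ., ., ., 819, 861]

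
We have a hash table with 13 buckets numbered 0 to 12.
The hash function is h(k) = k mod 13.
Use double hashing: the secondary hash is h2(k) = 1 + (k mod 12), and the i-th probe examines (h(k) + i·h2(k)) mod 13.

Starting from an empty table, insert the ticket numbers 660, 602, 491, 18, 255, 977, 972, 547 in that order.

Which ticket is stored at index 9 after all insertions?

491

660: h=10 -> slot 10
602: h=4 -> slot 4
491: h=10, h2=12, probe 10,9 -> slot 9
18: h=5 -> slot 5
255: h=8 -> slot 8
977: h=2 -> slot 2
972: h=10, h2=1, probe 10,11 -> slot 11
547: h=1 -> slot 1
Table: [—, 547, 977, —, 602, 18, —, —, 255, 491, 660, 972, —]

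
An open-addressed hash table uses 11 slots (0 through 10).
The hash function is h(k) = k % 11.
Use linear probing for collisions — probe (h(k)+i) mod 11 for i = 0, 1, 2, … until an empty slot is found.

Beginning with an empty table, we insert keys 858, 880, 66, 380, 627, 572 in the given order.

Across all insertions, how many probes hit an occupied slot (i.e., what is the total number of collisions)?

858: h=0 -> slot 0
880: h=0, probe 0,1 -> slot 1
66: h=0, probe 0,1,2 -> slot 2
380: h=6 -> slot 6
627: h=0, probe 0,1,2,3 -> slot 3
572: h=0, probe 0,1,2,3,4 -> slot 4
Table: [858, 880, 66, 627, 572, ., 380, ., ., ., .]

10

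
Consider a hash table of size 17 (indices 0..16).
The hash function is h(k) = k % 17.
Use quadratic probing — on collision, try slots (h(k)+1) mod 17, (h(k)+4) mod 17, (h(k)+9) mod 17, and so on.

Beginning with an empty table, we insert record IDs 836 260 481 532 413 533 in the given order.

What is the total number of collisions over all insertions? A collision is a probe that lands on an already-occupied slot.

Insert 836: h=3, slot 3 empty -> index 3.
Insert 260: h=5, slot 5 empty -> index 5.
Insert 481: h=5, slot 5 occupied -> index 6.
Insert 532: h=5, slots 5,6 occupied -> index 9.
Insert 413: h=5, slots 5,6,9 occupied -> index 14.
Insert 533: h=6, slot 6 occupied -> index 7.
Table: [∅, ∅, ∅, 836, ∅, 260, 481, 533, ∅, 532, ∅, ∅, ∅, ∅, 413, ∅, ∅]

7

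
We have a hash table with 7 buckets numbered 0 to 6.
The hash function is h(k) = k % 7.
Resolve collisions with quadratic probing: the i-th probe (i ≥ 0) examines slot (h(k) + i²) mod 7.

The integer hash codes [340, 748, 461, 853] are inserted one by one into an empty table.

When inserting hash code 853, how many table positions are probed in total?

3

Insert 340: h=4, slot 4 empty => index 4.
Insert 748: h=6, slot 6 empty => index 6.
Insert 461: h=6, slot 6 occupied => index 0.
Insert 853: h=6, slots 6,0 occupied => index 3.
Table: [461, ∅, ∅, 853, 340, ∅, 748]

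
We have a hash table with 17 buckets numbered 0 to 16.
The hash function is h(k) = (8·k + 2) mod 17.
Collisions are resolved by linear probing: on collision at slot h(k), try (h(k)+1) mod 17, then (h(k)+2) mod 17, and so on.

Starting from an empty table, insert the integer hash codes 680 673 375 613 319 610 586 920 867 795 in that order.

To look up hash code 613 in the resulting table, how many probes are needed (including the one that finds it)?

2

680: h=2 → slot 2
673: h=14 → slot 14
375: h=10 → slot 10
613: h=10, probe 10,11 → slot 11
319: h=4 → slot 4
610: h=3 → slot 3
586: h=15 → slot 15
920: h=1 → slot 1
867: h=2, probe 2,3,4,5 → slot 5
795: h=4, probe 4,5,6 → slot 6
Table: [-, 920, 680, 610, 319, 867, 795, -, -, -, 375, 613, -, -, 673, 586, -]
Lookup 613: h=10, probe 10,11 → found at 11.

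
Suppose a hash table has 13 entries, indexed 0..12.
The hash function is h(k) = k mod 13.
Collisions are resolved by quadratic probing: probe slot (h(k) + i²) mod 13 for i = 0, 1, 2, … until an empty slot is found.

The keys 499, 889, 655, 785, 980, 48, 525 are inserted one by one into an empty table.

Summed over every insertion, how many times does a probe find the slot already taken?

499 hashes to 5; slot 5 is free → place at 5.
889 hashes to 5; 5 taken → place at 6.
655 hashes to 5; 5,6 taken → place at 9.
785 hashes to 5; 5,6,9 taken → place at 1.
980 hashes to 5; 5,6,9,1 taken → place at 8.
48 hashes to 9; 9 taken → place at 10.
525 hashes to 5; 5,6,9,1,8 taken → place at 4.
Table: [_, 785, _, _, 525, 499, 889, _, 980, 655, 48, _, _]

16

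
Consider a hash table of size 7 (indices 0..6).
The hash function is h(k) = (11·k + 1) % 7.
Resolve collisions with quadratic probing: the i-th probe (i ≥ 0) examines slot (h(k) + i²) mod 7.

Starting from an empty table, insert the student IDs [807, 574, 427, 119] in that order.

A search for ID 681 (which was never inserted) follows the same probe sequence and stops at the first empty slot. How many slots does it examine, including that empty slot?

807 hashes to 2; slot 2 is free => place at 2.
574 hashes to 1; slot 1 is free => place at 1.
427 hashes to 1; 1,2 taken => place at 5.
119 hashes to 1; 1,2,5 taken => place at 3.
Table: [-, 574, 807, 119, -, 427, -]
Lookup 681: h=2, probe 2,3,6 → slot 6 empty, not found.

3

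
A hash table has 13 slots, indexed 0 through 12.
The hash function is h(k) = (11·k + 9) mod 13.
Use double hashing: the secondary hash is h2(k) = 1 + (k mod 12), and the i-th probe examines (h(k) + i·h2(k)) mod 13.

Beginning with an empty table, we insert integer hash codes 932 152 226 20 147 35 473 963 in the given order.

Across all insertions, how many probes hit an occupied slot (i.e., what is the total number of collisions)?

932 hashes to 4; slot 4 is free -> place at 4.
152 hashes to 4, h2=9; 4 taken -> place at 0.
226 hashes to 12; slot 12 is free -> place at 12.
20 hashes to 8; slot 8 is free -> place at 8.
147 hashes to 1; slot 1 is free -> place at 1.
35 hashes to 4, h2=12; 4 taken -> place at 3.
473 hashes to 12, h2=6; 12 taken -> place at 5.
963 hashes to 7; slot 7 is free -> place at 7.
Table: [152, 147, ., 35, 932, 473, ., 963, 20, ., ., ., 226]

3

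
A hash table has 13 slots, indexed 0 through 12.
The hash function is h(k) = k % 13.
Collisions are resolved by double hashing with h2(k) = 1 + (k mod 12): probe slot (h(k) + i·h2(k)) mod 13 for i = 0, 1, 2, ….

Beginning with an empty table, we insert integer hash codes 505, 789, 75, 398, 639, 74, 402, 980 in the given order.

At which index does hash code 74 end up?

505: h=11 -> slot 11
789: h=9 -> slot 9
75: h=10 -> slot 10
398: h=8 -> slot 8
639: h=2 -> slot 2
74: h=9, h2=3, probe 9,12 -> slot 12
402: h=12, h2=7, probe 12,6 -> slot 6
980: h=5 -> slot 5
Table: [., ., 639, ., ., 980, 402, ., 398, 789, 75, 505, 74]

12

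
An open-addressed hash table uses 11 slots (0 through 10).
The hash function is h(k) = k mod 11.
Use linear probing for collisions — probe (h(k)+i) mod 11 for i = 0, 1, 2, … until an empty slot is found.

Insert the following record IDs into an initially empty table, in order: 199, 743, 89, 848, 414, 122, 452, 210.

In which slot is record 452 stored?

5

Insert 199: h=1, slot 1 empty → index 1.
Insert 743: h=6, slot 6 empty → index 6.
Insert 89: h=1, slot 1 occupied → index 2.
Insert 848: h=1, slots 1,2 occupied → index 3.
Insert 414: h=7, slot 7 empty → index 7.
Insert 122: h=1, slots 1,2,3 occupied → index 4.
Insert 452: h=1, slots 1,2,3,4 occupied → index 5.
Insert 210: h=1, slots 1,2,3,4,5,6,7 occupied → index 8.
Table: [-, 199, 89, 848, 122, 452, 743, 414, 210, -, -]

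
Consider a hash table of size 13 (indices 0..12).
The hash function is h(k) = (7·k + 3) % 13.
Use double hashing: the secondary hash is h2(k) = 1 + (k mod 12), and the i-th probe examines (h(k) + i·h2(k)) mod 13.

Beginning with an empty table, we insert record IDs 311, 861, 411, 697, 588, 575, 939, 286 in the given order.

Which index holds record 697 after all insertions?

311 hashes to 9; slot 9 is free -> place at 9.
861 hashes to 11; slot 11 is free -> place at 11.
411 hashes to 7; slot 7 is free -> place at 7.
697 hashes to 7, h2=2; 7,9,11 taken -> place at 0.
588 hashes to 11, h2=1; 11 taken -> place at 12.
575 hashes to 11, h2=12; 11 taken -> place at 10.
939 hashes to 11, h2=4; 11 taken -> place at 2.
286 hashes to 3; slot 3 is free -> place at 3.
Table: [697, —, 939, 286, —, —, —, 411, —, 311, 575, 861, 588]

0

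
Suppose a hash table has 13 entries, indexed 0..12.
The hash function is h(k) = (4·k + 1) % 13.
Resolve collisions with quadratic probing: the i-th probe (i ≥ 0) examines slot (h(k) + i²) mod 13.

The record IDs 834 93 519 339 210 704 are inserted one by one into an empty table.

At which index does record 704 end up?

834: h=9 => slot 9
93: h=9, probe 9,10 => slot 10
519: h=10, probe 10,11 => slot 11
339: h=5 => slot 5
210: h=9, probe 9,10,0 => slot 0
704: h=9, probe 9,10,0,5,12 => slot 12
Table: [210, —, —, —, —, 339, —, —, —, 834, 93, 519, 704]

12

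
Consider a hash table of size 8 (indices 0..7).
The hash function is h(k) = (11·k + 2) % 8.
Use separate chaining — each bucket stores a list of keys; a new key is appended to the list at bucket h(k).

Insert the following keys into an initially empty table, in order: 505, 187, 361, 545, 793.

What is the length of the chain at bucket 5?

Insert 505: h=5, bucket 5 empty → new chain.
Insert 187: h=3, bucket 3 empty → new chain.
Insert 361: h=5, bucket 5 nonempty → append to chain.
Insert 545: h=5, bucket 5 nonempty → append to chain.
Insert 793: h=5, bucket 5 nonempty → append to chain.
Final buckets:
0: _
1: _
2: _
3: 187
4: _
5: 505 -> 361 -> 545 -> 793
6: _
7: _

4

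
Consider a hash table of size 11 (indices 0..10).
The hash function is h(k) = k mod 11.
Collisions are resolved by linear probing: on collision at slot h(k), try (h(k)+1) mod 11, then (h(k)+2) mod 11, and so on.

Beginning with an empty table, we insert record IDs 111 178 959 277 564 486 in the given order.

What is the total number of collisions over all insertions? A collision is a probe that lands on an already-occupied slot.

9

111 hashes to 1; slot 1 is free => place at 1.
178 hashes to 2; slot 2 is free => place at 2.
959 hashes to 2; 2 taken => place at 3.
277 hashes to 2; 2,3 taken => place at 4.
564 hashes to 3; 3,4 taken => place at 5.
486 hashes to 2; 2,3,4,5 taken => place at 6.
Table: [∅, 111, 178, 959, 277, 564, 486, ∅, ∅, ∅, ∅]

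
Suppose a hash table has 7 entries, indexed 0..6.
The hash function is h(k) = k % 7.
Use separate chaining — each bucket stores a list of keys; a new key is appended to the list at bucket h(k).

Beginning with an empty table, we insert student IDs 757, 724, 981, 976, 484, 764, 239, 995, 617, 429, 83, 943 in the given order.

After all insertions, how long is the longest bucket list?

7

757 -> bucket 1
724 -> bucket 3
981 -> bucket 1 (collision)
976 -> bucket 3 (collision)
484 -> bucket 1 (collision)
764 -> bucket 1 (collision)
239 -> bucket 1 (collision)
995 -> bucket 1 (collision)
617 -> bucket 1 (collision)
429 -> bucket 2
83 -> bucket 6
943 -> bucket 5
Final buckets:
0: _
1: 757 -> 981 -> 484 -> 764 -> 239 -> 995 -> 617
2: 429
3: 724 -> 976
4: _
5: 943
6: 83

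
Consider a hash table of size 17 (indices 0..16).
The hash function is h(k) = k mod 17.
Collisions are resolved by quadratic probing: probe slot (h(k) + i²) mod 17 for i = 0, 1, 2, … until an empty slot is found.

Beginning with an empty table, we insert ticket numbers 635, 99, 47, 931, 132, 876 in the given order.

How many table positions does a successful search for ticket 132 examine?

Insert 635: h=6, slot 6 empty => index 6.
Insert 99: h=14, slot 14 empty => index 14.
Insert 47: h=13, slot 13 empty => index 13.
Insert 931: h=13, slots 13,14 occupied => index 0.
Insert 132: h=13, slots 13,14,0 occupied => index 5.
Insert 876: h=9, slot 9 empty => index 9.
Table: [931, ∅, ∅, ∅, ∅, 132, 635, ∅, ∅, 876, ∅, ∅, ∅, 47, 99, ∅, ∅]
Lookup 132: h=13, probe 13,14,0,5 → found at 5.

4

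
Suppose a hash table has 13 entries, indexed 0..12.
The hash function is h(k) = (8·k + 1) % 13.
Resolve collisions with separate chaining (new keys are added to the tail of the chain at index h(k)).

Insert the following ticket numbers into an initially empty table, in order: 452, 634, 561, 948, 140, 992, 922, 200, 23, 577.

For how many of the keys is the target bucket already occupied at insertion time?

452 → bucket 3
634 → bucket 3 (collision)
561 → bucket 4
948 → bucket 6
140 → bucket 3 (collision)
992 → bucket 7
922 → bucket 6 (collision)
200 → bucket 2
23 → bucket 3 (collision)
577 → bucket 2 (collision)
Final buckets:
0: .
1: .
2: 200 -> 577
3: 452 -> 634 -> 140 -> 23
4: 561
5: .
6: 948 -> 922
7: 992
8: .
9: .
10: .
11: .
12: .

5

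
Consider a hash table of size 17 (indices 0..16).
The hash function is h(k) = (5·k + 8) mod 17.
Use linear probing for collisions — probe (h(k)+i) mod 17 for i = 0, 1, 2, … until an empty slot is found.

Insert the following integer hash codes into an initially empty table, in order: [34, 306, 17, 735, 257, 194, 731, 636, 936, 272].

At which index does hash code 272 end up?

34: h=8 -> slot 8
306: h=8, probe 8,9 -> slot 9
17: h=8, probe 8,9,10 -> slot 10
735: h=11 -> slot 11
257: h=1 -> slot 1
194: h=9, probe 9,10,11,12 -> slot 12
731: h=8, probe 8,9,10,11,12,13 -> slot 13
636: h=9, probe 9,10,11,12,13,14 -> slot 14
936: h=13, probe 13,14,15 -> slot 15
272: h=8, probe 8,9,10,11,12,13,14,15,16 -> slot 16
Table: [—, 257, —, —, —, —, —, —, 34, 306, 17, 735, 194, 731, 636, 936, 272]

16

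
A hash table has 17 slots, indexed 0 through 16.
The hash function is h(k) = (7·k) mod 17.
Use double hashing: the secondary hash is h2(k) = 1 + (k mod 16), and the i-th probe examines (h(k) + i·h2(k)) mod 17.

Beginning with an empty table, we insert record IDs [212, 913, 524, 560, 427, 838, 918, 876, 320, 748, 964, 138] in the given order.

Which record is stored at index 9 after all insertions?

748

212: h=5 -> slot 5
913: h=16 -> slot 16
524: h=13 -> slot 13
560: h=10 -> slot 10
427: h=14 -> slot 14
838: h=1 -> slot 1
918: h=0 -> slot 0
876: h=12 -> slot 12
320: h=13, h2=1, probe 13,14,15 -> slot 15
748: h=0, h2=13, probe 0,13,9 -> slot 9
964: h=16, h2=5, probe 16,4 -> slot 4
138: h=14, h2=11, probe 14,8 -> slot 8
Table: [918, 838, —, —, 964, 212, —, —, 138, 748, 560, —, 876, 524, 427, 320, 913]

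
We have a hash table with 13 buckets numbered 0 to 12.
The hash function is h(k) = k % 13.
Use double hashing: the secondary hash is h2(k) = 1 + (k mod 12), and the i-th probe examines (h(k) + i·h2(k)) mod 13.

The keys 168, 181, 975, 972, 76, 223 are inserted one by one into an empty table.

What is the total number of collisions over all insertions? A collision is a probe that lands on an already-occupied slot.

1

Insert 168: h=12, slot 12 empty -> index 12.
Insert 181: h=12, h2=2, slot 12 occupied -> index 1.
Insert 975: h=0, slot 0 empty -> index 0.
Insert 972: h=10, slot 10 empty -> index 10.
Insert 76: h=11, slot 11 empty -> index 11.
Insert 223: h=2, slot 2 empty -> index 2.
Table: [975, 181, 223, ., ., ., ., ., ., ., 972, 76, 168]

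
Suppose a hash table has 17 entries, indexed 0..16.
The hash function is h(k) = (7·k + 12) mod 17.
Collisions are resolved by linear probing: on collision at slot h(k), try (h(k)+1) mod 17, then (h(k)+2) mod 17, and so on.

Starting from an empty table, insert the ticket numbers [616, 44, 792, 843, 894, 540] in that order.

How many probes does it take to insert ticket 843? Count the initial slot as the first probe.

Insert 616: h=6, slot 6 empty => index 6.
Insert 44: h=14, slot 14 empty => index 14.
Insert 792: h=14, slot 14 occupied => index 15.
Insert 843: h=14, slots 14,15 occupied => index 16.
Insert 894: h=14, slots 14,15,16 occupied => index 0.
Insert 540: h=1, slot 1 empty => index 1.
Table: [894, 540, _, _, _, _, 616, _, _, _, _, _, _, _, 44, 792, 843]

3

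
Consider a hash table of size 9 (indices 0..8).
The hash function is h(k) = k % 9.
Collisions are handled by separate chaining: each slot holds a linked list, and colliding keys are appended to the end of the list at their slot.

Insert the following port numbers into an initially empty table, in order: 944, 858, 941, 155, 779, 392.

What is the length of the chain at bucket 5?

944 → bucket 8
858 → bucket 3
941 → bucket 5
155 → bucket 2
779 → bucket 5 (collision)
392 → bucket 5 (collision)
Final buckets:
0: .
1: .
2: 155
3: 858
4: .
5: 941 -> 779 -> 392
6: .
7: .
8: 944

3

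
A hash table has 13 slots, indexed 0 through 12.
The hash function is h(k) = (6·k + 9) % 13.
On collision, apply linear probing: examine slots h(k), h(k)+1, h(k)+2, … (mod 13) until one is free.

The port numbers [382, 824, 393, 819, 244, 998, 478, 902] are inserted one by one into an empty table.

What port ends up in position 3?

Insert 382: h=0, slot 0 empty => index 0.
Insert 824: h=0, slot 0 occupied => index 1.
Insert 393: h=1, slot 1 occupied => index 2.
Insert 819: h=9, slot 9 empty => index 9.
Insert 244: h=4, slot 4 empty => index 4.
Insert 998: h=4, slot 4 occupied => index 5.
Insert 478: h=4, slots 4,5 occupied => index 6.
Insert 902: h=0, slots 0,1,2 occupied => index 3.
Table: [382, 824, 393, 902, 244, 998, 478, _, _, 819, _, _, _]

902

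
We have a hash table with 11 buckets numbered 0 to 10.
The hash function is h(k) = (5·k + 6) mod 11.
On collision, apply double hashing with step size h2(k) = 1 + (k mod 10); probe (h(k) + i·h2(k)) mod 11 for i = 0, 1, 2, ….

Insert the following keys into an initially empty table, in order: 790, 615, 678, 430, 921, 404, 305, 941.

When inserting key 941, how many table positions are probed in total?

790: h=7 → slot 7
615: h=1 → slot 1
678: h=8 → slot 8
430: h=0 → slot 0
921: h=2 → slot 2
404: h=2, h2=5, probe 2,7,1,6 → slot 6
305: h=2, h2=6, probe 2,8,3 → slot 3
941: h=3, h2=2, probe 3,5 → slot 5
Table: [430, 615, 921, 305, -, 941, 404, 790, 678, -, -]

2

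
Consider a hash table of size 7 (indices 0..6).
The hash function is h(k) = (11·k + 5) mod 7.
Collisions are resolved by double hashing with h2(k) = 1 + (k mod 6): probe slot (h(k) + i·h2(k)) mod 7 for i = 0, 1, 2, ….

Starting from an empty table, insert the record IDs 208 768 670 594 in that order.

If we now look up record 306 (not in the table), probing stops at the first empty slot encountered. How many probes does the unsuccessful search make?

Insert 208: h=4, slot 4 empty => index 4.
Insert 768: h=4, h2=1, slot 4 occupied => index 5.
Insert 670: h=4, h2=5, slot 4 occupied => index 2.
Insert 594: h=1, slot 1 empty => index 1.
Table: [∅, 594, 670, ∅, 208, 768, ∅]
Lookup 306: h=4, h2=1, probe 4,5,6 → slot 6 empty, not found.

3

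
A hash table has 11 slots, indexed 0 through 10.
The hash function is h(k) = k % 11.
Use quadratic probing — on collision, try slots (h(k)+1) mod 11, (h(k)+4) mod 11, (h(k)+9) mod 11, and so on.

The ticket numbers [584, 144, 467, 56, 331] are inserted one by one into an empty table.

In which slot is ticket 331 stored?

584 hashes to 1; slot 1 is free => place at 1.
144 hashes to 1; 1 taken => place at 2.
467 hashes to 5; slot 5 is free => place at 5.
56 hashes to 1; 1,2,5 taken => place at 10.
331 hashes to 1; 1,2,5,10 taken => place at 6.
Table: [-, 584, 144, -, -, 467, 331, -, -, -, 56]

6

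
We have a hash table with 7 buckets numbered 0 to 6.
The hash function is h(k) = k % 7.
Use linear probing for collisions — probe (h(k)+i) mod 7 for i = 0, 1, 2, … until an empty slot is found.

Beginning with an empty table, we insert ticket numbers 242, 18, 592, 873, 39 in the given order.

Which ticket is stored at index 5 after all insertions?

Insert 242: h=4, slot 4 empty → index 4.
Insert 18: h=4, slot 4 occupied → index 5.
Insert 592: h=4, slots 4,5 occupied → index 6.
Insert 873: h=5, slots 5,6 occupied → index 0.
Insert 39: h=4, slots 4,5,6,0 occupied → index 1.
Table: [873, 39, ∅, ∅, 242, 18, 592]

18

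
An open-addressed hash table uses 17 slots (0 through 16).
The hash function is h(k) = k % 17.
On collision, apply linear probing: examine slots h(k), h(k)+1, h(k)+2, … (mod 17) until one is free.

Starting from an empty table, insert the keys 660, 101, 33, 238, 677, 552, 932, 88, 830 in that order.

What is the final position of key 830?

660 hashes to 14; slot 14 is free → place at 14.
101 hashes to 16; slot 16 is free → place at 16.
33 hashes to 16; 16 taken → place at 0.
238 hashes to 0; 0 taken → place at 1.
677 hashes to 14; 14 taken → place at 15.
552 hashes to 8; slot 8 is free → place at 8.
932 hashes to 14; 14,15,16,0,1 taken → place at 2.
88 hashes to 3; slot 3 is free → place at 3.
830 hashes to 14; 14,15,16,0,1,2,3 taken → place at 4.
Table: [33, 238, 932, 88, 830, -, -, -, 552, -, -, -, -, -, 660, 677, 101]

4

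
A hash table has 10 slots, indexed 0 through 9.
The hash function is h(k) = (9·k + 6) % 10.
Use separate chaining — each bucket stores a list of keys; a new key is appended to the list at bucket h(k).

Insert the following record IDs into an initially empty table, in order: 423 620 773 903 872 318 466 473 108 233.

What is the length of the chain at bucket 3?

5

423 -> bucket 3
620 -> bucket 6
773 -> bucket 3 (collision)
903 -> bucket 3 (collision)
872 -> bucket 4
318 -> bucket 8
466 -> bucket 0
473 -> bucket 3 (collision)
108 -> bucket 8 (collision)
233 -> bucket 3 (collision)
Final buckets:
0: 466
1: -
2: -
3: 423 -> 773 -> 903 -> 473 -> 233
4: 872
5: -
6: 620
7: -
8: 318 -> 108
9: -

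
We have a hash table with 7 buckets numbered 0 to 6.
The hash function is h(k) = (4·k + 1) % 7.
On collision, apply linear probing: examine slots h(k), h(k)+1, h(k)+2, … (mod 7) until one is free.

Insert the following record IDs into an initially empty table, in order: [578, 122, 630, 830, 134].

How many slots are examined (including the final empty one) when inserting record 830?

2

578 hashes to 3; slot 3 is free → place at 3.
122 hashes to 6; slot 6 is free → place at 6.
630 hashes to 1; slot 1 is free → place at 1.
830 hashes to 3; 3 taken → place at 4.
134 hashes to 5; slot 5 is free → place at 5.
Table: [., 630, ., 578, 830, 134, 122]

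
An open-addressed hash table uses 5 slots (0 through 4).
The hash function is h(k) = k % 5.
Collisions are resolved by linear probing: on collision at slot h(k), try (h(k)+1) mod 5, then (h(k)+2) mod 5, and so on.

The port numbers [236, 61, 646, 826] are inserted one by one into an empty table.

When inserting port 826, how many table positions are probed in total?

236: h=1 => slot 1
61: h=1, probe 1,2 => slot 2
646: h=1, probe 1,2,3 => slot 3
826: h=1, probe 1,2,3,4 => slot 4
Table: [., 236, 61, 646, 826]

4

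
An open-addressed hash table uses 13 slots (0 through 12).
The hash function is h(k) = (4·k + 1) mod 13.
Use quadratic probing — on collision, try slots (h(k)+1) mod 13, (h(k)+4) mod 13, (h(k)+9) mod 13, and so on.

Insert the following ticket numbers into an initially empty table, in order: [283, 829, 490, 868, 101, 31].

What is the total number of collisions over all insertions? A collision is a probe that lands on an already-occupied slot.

283: h=2 → slot 2
829: h=2, probe 2,3 → slot 3
490: h=11 → slot 11
868: h=2, probe 2,3,6 → slot 6
101: h=2, probe 2,3,6,11,5 → slot 5
31: h=8 → slot 8
Table: [-, -, 283, 829, -, 101, 868, -, 31, -, -, 490, -]

7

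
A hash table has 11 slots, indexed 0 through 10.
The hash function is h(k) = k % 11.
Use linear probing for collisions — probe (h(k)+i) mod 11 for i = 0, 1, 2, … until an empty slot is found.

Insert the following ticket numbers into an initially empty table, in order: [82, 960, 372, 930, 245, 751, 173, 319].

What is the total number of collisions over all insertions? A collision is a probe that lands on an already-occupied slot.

Insert 82: h=5, slot 5 empty → index 5.
Insert 960: h=3, slot 3 empty → index 3.
Insert 372: h=9, slot 9 empty → index 9.
Insert 930: h=6, slot 6 empty → index 6.
Insert 245: h=3, slot 3 occupied → index 4.
Insert 751: h=3, slots 3,4,5,6 occupied → index 7.
Insert 173: h=8, slot 8 empty → index 8.
Insert 319: h=0, slot 0 empty → index 0.
Table: [319, ∅, ∅, 960, 245, 82, 930, 751, 173, 372, ∅]

5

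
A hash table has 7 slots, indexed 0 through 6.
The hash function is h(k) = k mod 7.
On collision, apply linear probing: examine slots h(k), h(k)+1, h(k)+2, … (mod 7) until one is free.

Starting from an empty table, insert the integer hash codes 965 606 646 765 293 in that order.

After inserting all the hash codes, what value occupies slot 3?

765

965 hashes to 6; slot 6 is free => place at 6.
606 hashes to 4; slot 4 is free => place at 4.
646 hashes to 2; slot 2 is free => place at 2.
765 hashes to 2; 2 taken => place at 3.
293 hashes to 6; 6 taken => place at 0.
Table: [293, _, 646, 765, 606, _, 965]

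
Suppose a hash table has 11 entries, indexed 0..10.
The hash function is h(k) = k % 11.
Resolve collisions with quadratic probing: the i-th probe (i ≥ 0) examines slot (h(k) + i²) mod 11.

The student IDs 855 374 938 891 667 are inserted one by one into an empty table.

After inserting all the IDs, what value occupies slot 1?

Insert 855: h=8, slot 8 empty → index 8.
Insert 374: h=0, slot 0 empty → index 0.
Insert 938: h=3, slot 3 empty → index 3.
Insert 891: h=0, slot 0 occupied → index 1.
Insert 667: h=7, slot 7 empty → index 7.
Table: [374, 891, —, 938, —, —, —, 667, 855, —, —]

891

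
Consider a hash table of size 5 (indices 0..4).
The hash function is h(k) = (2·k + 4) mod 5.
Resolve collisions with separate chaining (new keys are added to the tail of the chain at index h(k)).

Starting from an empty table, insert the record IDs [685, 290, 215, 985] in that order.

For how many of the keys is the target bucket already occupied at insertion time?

3

685 -> bucket 4
290 -> bucket 4 (collision)
215 -> bucket 4 (collision)
985 -> bucket 4 (collision)
Final buckets:
0: ∅
1: ∅
2: ∅
3: ∅
4: 685 -> 290 -> 215 -> 985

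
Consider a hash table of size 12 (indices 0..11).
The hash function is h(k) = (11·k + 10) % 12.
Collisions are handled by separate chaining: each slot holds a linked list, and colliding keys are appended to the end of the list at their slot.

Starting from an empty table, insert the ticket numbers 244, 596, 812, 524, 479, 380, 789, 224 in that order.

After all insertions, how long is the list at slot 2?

244 -> bucket 6
596 -> bucket 2
812 -> bucket 2 (collision)
524 -> bucket 2 (collision)
479 -> bucket 11
380 -> bucket 2 (collision)
789 -> bucket 1
224 -> bucket 2 (collision)
Final buckets:
0: -
1: 789
2: 596 -> 812 -> 524 -> 380 -> 224
3: -
4: -
5: -
6: 244
7: -
8: -
9: -
10: -
11: 479

5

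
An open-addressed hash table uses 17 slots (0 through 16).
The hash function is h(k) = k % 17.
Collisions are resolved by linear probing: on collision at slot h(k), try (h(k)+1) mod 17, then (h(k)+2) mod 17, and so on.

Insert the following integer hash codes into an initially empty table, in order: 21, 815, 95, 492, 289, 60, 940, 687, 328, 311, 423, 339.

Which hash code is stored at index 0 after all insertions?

Insert 21: h=4, slot 4 empty -> index 4.
Insert 815: h=16, slot 16 empty -> index 16.
Insert 95: h=10, slot 10 empty -> index 10.
Insert 492: h=16, slot 16 occupied -> index 0.
Insert 289: h=0, slot 0 occupied -> index 1.
Insert 60: h=9, slot 9 empty -> index 9.
Insert 940: h=5, slot 5 empty -> index 5.
Insert 687: h=7, slot 7 empty -> index 7.
Insert 328: h=5, slot 5 occupied -> index 6.
Insert 311: h=5, slots 5,6,7 occupied -> index 8.
Insert 423: h=15, slot 15 empty -> index 15.
Insert 339: h=16, slots 16,0,1 occupied -> index 2.
Table: [492, 289, 339, —, 21, 940, 328, 687, 311, 60, 95, —, —, —, —, 423, 815]

492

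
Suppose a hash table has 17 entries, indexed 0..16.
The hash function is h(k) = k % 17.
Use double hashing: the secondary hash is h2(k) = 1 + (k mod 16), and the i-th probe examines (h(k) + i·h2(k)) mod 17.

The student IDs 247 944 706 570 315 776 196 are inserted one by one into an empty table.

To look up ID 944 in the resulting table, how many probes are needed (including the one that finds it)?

247 hashes to 9; slot 9 is free → place at 9.
944 hashes to 9, h2=1; 9 taken → place at 10.
706 hashes to 9, h2=3; 9 taken → place at 12.
570 hashes to 9, h2=11; 9 taken → place at 3.
315 hashes to 9, h2=12; 9 taken → place at 4.
776 hashes to 11; slot 11 is free → place at 11.
196 hashes to 9, h2=5; 9 taken → place at 14.
Table: [—, —, —, 570, 315, —, —, —, —, 247, 944, 776, 706, —, 196, —, —]
Lookup 944: h=9, h2=1, probe 9,10 → found at 10.

2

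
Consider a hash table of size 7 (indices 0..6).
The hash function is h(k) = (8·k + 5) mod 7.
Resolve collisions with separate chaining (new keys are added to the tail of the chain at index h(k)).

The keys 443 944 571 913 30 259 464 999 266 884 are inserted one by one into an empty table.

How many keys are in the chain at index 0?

443 -> bucket 0
944 -> bucket 4
571 -> bucket 2
913 -> bucket 1
30 -> bucket 0 (collision)
259 -> bucket 5
464 -> bucket 0 (collision)
999 -> bucket 3
266 -> bucket 5 (collision)
884 -> bucket 0 (collision)
Final buckets:
0: 443 -> 30 -> 464 -> 884
1: 913
2: 571
3: 999
4: 944
5: 259 -> 266
6: ∅

4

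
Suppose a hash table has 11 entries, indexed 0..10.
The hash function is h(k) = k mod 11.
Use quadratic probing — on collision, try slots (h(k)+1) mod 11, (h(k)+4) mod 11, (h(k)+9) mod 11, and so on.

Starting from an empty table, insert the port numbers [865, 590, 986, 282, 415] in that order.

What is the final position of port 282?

Insert 865: h=7, slot 7 empty → index 7.
Insert 590: h=7, slot 7 occupied → index 8.
Insert 986: h=7, slots 7,8 occupied → index 0.
Insert 282: h=7, slots 7,8,0 occupied → index 5.
Insert 415: h=8, slot 8 occupied → index 9.
Table: [986, ., ., ., ., 282, ., 865, 590, 415, .]

5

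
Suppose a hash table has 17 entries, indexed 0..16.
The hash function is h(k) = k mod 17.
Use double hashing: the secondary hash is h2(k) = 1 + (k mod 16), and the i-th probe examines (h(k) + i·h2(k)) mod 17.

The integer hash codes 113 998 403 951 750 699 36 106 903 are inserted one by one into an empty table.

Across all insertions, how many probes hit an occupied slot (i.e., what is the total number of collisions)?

7

Insert 113: h=11, slot 11 empty -> index 11.
Insert 998: h=12, slot 12 empty -> index 12.
Insert 403: h=12, h2=4, slot 12 occupied -> index 16.
Insert 951: h=16, h2=8, slot 16 occupied -> index 7.
Insert 750: h=2, slot 2 empty -> index 2.
Insert 699: h=2, h2=12, slot 2 occupied -> index 14.
Insert 36: h=2, h2=5, slots 2,7,12 occupied -> index 0.
Insert 106: h=4, slot 4 empty -> index 4.
Insert 903: h=2, h2=8, slot 2 occupied -> index 10.
Table: [36, —, 750, —, 106, —, —, 951, —, —, 903, 113, 998, —, 699, —, 403]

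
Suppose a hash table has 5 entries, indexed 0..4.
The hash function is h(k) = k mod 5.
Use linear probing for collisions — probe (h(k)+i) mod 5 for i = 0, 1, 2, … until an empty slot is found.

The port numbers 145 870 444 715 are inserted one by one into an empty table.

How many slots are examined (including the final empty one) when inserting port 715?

145: h=0 -> slot 0
870: h=0, probe 0,1 -> slot 1
444: h=4 -> slot 4
715: h=0, probe 0,1,2 -> slot 2
Table: [145, 870, 715, -, 444]

3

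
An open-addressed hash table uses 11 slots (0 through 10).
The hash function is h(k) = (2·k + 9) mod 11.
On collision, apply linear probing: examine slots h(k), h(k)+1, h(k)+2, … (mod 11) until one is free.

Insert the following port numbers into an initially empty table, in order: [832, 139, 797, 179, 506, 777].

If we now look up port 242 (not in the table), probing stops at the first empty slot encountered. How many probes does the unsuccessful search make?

2

832 hashes to 1; slot 1 is free => place at 1.
139 hashes to 1; 1 taken => place at 2.
797 hashes to 8; slot 8 is free => place at 8.
179 hashes to 4; slot 4 is free => place at 4.
506 hashes to 9; slot 9 is free => place at 9.
777 hashes to 1; 1,2 taken => place at 3.
Table: [∅, 832, 139, 777, 179, ∅, ∅, ∅, 797, 506, ∅]
Lookup 242: h=9, probe 9,10 → slot 10 empty, not found.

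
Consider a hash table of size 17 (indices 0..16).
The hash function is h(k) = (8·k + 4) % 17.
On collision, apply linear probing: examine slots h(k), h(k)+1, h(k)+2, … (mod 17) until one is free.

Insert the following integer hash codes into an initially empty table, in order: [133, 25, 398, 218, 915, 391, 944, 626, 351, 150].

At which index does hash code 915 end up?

133: h=14 => slot 14
25: h=0 => slot 0
398: h=9 => slot 9
218: h=14, probe 14,15 => slot 15
915: h=14, probe 14,15,16 => slot 16
391: h=4 => slot 4
944: h=8 => slot 8
626: h=14, probe 14,15,16,0,1 => slot 1
351: h=7 => slot 7
150: h=14, probe 14,15,16,0,1,2 => slot 2
Table: [25, 626, 150, ∅, 391, ∅, ∅, 351, 944, 398, ∅, ∅, ∅, ∅, 133, 218, 915]

16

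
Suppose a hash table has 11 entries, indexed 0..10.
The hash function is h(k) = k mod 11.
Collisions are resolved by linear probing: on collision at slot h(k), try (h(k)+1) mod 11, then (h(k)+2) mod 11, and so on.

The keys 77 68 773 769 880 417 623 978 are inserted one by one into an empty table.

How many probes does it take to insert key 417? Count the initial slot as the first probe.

6

77: h=0 => slot 0
68: h=2 => slot 2
773: h=3 => slot 3
769: h=10 => slot 10
880: h=0, probe 0,1 => slot 1
417: h=10, probe 10,0,1,2,3,4 => slot 4
623: h=7 => slot 7
978: h=10, probe 10,0,1,2,3,4,5 => slot 5
Table: [77, 880, 68, 773, 417, 978, -, 623, -, -, 769]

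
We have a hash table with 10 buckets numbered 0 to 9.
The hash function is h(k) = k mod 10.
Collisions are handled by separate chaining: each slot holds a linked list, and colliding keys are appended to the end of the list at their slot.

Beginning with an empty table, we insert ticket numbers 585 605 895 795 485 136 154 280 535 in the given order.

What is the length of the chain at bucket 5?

Insert 585: h=5, bucket 5 empty → new chain.
Insert 605: h=5, bucket 5 nonempty → append to chain.
Insert 895: h=5, bucket 5 nonempty → append to chain.
Insert 795: h=5, bucket 5 nonempty → append to chain.
Insert 485: h=5, bucket 5 nonempty → append to chain.
Insert 136: h=6, bucket 6 empty → new chain.
Insert 154: h=4, bucket 4 empty → new chain.
Insert 280: h=0, bucket 0 empty → new chain.
Insert 535: h=5, bucket 5 nonempty → append to chain.
Final buckets:
0: 280
1: —
2: —
3: —
4: 154
5: 585 -> 605 -> 895 -> 795 -> 485 -> 535
6: 136
7: —
8: —
9: —

6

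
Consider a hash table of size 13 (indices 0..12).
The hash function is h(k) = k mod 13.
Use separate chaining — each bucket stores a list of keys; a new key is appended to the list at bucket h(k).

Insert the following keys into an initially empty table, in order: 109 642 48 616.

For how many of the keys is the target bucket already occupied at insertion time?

2

109 -> bucket 5
642 -> bucket 5 (collision)
48 -> bucket 9
616 -> bucket 5 (collision)
Final buckets:
0: —
1: —
2: —
3: —
4: —
5: 109 -> 642 -> 616
6: —
7: —
8: —
9: 48
10: —
11: —
12: —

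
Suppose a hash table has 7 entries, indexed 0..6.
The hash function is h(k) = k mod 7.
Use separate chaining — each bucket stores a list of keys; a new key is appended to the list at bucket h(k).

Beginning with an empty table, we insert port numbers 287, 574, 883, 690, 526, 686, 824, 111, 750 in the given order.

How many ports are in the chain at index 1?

Insert 287: h=0, bucket 0 empty -> new chain.
Insert 574: h=0, bucket 0 nonempty -> append to chain.
Insert 883: h=1, bucket 1 empty -> new chain.
Insert 690: h=4, bucket 4 empty -> new chain.
Insert 526: h=1, bucket 1 nonempty -> append to chain.
Insert 686: h=0, bucket 0 nonempty -> append to chain.
Insert 824: h=5, bucket 5 empty -> new chain.
Insert 111: h=6, bucket 6 empty -> new chain.
Insert 750: h=1, bucket 1 nonempty -> append to chain.
Final buckets:
0: 287 -> 574 -> 686
1: 883 -> 526 -> 750
2: -
3: -
4: 690
5: 824
6: 111

3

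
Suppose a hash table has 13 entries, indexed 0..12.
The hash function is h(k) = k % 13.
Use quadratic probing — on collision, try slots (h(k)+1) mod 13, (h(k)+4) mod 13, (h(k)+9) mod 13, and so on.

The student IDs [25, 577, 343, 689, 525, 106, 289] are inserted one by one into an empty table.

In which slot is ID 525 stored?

25: h=12 → slot 12
577: h=5 → slot 5
343: h=5, probe 5,6 → slot 6
689: h=0 → slot 0
525: h=5, probe 5,6,9 → slot 9
106: h=2 → slot 2
289: h=3 → slot 3
Table: [689, -, 106, 289, -, 577, 343, -, -, 525, -, -, 25]

9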